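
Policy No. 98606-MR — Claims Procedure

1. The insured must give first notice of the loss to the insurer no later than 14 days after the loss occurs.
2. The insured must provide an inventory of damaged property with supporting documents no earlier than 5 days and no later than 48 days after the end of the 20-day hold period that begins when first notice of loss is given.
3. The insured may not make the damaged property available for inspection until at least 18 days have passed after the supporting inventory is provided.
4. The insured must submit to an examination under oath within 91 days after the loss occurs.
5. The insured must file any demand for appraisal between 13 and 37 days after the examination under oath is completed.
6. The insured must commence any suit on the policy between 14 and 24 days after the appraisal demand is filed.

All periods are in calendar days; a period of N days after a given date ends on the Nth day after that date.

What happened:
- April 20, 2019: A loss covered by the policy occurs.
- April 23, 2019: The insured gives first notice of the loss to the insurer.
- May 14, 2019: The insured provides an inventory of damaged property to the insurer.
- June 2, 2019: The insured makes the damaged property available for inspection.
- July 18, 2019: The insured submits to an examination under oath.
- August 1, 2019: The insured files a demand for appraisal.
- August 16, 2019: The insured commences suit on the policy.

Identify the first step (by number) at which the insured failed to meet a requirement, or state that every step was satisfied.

Step 2

Step 1: 14 days after April 20, 2019 (when the loss occurs) is May 4, 2019; completed April 23, 2019, before the deadline.
Step 2: the window is 5–48 days after May 13, 2019 (end of the 20-day hold period, which began when first notice of loss is given on April 23, 2019), so May 18, 2019 through June 30, 2019; May 14, 2019 is 4 days too early.
The procedure was therefore not followed at step 2.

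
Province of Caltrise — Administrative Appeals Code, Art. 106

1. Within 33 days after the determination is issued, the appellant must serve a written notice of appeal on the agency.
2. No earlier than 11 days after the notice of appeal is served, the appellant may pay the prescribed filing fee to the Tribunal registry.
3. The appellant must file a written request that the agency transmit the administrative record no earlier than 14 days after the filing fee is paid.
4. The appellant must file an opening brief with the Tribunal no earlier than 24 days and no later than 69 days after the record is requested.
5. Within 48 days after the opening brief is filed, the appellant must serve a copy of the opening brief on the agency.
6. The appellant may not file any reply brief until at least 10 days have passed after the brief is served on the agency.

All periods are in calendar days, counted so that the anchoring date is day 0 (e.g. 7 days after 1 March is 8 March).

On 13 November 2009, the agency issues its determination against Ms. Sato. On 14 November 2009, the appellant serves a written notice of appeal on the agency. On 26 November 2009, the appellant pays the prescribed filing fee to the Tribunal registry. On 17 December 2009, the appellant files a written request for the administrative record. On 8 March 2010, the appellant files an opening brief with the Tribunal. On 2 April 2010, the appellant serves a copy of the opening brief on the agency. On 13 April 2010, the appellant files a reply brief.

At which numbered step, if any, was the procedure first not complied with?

Step 1: 33 days after 13 November 2009 (when the determination is issued) is 16 December 2009; completed 14 November 2009, before the deadline.
Step 2: the earliest permitted date is 11 days after 14 November 2009 (when the notice of appeal is served), i.e. 25 November 2009; done 26 November 2009, after the minimum wait.
Step 3: the earliest permitted date is 14 days after 26 November 2009 (when the filing fee is paid), i.e. 10 December 2009; done 17 December 2009, after the minimum wait.
Step 4: the window is 24–69 days after 17 December 2009 (when the record is requested), so 10 January 2010 through 24 February 2010; 8 March 2010 is 12 days past the end of the window.

Step 4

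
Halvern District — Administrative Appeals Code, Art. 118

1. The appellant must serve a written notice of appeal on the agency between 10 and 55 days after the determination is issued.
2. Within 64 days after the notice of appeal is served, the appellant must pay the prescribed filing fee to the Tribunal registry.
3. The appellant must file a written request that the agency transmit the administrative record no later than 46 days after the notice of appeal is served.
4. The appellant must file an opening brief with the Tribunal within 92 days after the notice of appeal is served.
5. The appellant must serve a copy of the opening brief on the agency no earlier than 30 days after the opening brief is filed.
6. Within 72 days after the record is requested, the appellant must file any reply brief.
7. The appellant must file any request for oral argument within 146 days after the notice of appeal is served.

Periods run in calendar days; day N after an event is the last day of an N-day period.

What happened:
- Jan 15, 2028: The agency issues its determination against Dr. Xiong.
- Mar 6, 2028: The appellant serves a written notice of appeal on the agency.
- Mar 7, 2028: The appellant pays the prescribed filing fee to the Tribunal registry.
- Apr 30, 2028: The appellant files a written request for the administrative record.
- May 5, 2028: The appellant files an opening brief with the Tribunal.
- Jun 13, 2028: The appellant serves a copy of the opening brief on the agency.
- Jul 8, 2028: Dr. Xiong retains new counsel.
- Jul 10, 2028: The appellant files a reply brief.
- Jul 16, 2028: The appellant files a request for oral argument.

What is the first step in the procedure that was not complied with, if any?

Step 3

Step 1 — 10 and 55 days from Jan 15, 2028 (when the determination is issued) are Jan 25, 2028 and Mar 10, 2028 respectively; done Mar 6, 2028, which is between those dates.
Step 2 — counting 64 days from Mar 6, 2028 (when the notice of appeal is served) gives a deadline of May 9, 2028; done Mar 7, 2028 — timely.
Step 3 — counting 46 days from Mar 6, 2028 (when the notice of appeal is served) gives a deadline of Apr 21, 2028; done Apr 30, 2028 — 9 days late.
Later steps need not be reached.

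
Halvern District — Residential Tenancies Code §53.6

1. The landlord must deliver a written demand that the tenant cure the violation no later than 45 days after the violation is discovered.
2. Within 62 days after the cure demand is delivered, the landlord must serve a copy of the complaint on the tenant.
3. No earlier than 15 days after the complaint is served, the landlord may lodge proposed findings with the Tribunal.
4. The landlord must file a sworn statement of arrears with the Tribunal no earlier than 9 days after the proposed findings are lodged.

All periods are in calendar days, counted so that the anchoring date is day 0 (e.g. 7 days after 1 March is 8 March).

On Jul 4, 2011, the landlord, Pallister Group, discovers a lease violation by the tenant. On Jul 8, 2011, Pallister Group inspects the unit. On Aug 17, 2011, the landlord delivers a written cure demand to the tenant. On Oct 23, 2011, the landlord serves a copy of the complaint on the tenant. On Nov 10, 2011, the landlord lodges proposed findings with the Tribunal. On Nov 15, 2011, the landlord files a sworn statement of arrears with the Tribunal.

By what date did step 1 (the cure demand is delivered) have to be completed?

Step 1 runs from Jul 4, 2011, when the violation is discovered. 45 days after Jul 4, 2011 is Aug 18, 2011.

Aug 18, 2011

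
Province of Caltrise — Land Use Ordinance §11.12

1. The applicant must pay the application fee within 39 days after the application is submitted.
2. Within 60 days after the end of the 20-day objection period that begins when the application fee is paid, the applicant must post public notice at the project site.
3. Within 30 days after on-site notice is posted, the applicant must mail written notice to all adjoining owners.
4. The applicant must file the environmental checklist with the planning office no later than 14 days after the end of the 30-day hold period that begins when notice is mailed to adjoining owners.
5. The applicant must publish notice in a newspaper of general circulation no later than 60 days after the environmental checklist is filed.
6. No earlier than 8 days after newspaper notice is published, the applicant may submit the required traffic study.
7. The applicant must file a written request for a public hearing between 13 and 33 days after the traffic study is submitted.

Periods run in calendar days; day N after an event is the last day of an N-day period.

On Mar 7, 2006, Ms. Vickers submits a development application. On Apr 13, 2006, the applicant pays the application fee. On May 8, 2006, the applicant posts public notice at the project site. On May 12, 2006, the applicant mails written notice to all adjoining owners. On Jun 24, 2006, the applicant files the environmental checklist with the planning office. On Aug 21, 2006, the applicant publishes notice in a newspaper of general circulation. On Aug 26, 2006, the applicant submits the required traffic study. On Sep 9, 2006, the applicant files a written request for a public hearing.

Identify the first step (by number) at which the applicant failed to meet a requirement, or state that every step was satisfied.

(1) due by Mar 7, 2006 + 39 days = Apr 15, 2006; completed Apr 13, 2006, before the deadline.
(2) due by May 3, 2006 + 60 days = Jul 2, 2006; done May 8, 2006 — timely.
(3) due by May 8, 2006 + 30 days = Jun 7, 2006; done May 12, 2006 — timely.
(4) due by Jun 11, 2006 + 14 days = Jun 25, 2006; done Jun 24, 2006 — timely.
(5) due by Jun 24, 2006 + 60 days = Aug 23, 2006; done Aug 21, 2006 — timely.
(6) permitted from Aug 21, 2006 + 8 days = Aug 29, 2006 onward; done Aug 26, 2006 — 3 days too early.
That is the first point of non-compliance.

Step 6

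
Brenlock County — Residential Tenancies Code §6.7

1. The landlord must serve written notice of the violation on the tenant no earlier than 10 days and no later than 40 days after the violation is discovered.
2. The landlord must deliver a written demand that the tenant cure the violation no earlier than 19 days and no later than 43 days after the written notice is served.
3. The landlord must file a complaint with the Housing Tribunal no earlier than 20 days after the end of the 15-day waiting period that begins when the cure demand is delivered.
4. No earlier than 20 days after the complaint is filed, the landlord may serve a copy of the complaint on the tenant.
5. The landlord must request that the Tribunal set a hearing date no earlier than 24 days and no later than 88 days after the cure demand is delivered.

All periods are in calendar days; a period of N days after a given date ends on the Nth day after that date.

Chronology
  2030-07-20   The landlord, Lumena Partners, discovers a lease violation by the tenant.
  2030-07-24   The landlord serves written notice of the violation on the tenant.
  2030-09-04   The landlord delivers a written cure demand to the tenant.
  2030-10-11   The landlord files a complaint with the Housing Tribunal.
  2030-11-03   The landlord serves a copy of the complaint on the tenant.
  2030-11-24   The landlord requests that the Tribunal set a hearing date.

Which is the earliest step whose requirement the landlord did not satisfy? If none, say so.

Step 1

Step 1 — 10 and 40 days from 2030-07-20 (when the violation is discovered) are 2030-07-30 and 2030-08-29 respectively; done 2030-07-24 — 6 days before the window opened.
No need to go further; step 1 was not satisfied.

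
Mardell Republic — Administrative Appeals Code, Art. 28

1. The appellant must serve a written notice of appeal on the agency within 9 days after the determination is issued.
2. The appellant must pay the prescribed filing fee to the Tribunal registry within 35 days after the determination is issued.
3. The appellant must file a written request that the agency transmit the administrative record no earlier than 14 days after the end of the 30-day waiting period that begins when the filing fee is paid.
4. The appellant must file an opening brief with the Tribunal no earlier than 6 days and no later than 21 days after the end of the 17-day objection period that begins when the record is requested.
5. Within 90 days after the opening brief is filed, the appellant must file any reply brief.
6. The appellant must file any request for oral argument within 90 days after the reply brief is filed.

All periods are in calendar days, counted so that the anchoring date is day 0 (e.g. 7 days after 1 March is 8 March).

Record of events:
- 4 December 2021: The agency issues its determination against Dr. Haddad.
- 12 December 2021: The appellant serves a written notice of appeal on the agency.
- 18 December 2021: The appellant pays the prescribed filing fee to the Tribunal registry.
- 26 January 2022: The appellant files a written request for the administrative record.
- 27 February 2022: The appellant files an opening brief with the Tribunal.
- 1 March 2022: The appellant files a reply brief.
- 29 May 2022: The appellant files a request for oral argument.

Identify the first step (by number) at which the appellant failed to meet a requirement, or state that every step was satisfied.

Step 1: 9 days after 4 December 2021 (when the determination is issued) is 13 December 2021; completed 12 December 2021, before the deadline.
Step 2: 35 days after 4 December 2021 (when the determination is issued) is 8 January 2022; done 18 December 2021 — timely.
Step 3: the earliest permitted date is 14 days after 17 January 2022 (end of the 30-day waiting period, which began when the filing fee is paid on 18 December 2021), i.e. 31 January 2022; 26 January 2022 is 5 days before the earliest permitted date.
The analysis stops there.

Step 3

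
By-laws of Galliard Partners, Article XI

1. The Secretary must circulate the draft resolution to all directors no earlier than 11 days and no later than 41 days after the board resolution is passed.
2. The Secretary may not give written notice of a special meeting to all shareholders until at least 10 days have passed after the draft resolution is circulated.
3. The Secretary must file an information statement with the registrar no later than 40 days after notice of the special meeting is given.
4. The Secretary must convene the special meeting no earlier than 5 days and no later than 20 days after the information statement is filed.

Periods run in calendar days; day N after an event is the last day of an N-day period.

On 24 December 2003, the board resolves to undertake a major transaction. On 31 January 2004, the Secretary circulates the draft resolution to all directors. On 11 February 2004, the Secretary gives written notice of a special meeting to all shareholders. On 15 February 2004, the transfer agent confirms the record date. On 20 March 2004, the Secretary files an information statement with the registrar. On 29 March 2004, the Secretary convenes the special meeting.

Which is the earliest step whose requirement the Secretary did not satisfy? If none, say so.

(1) the permitted window runs from 24 December 2003 + 11 = 4 January 2004 to 24 December 2003 + 41 = 3 February 2004; done 31 January 2004 — within the window.
(2) permitted from 31 January 2004 + 10 days = 10 February 2004 onward; 11 February 2004 is on or after that date.
(3) due by 11 February 2004 + 40 days = 22 March 2004; completed 20 March 2004, before the deadline.
(4) the permitted window runs from 20 March 2004 + 5 = 25 March 2004 to 20 March 2004 + 20 = 9 April 2004; done 29 March 2004 — within the window.

None — every step was satisfied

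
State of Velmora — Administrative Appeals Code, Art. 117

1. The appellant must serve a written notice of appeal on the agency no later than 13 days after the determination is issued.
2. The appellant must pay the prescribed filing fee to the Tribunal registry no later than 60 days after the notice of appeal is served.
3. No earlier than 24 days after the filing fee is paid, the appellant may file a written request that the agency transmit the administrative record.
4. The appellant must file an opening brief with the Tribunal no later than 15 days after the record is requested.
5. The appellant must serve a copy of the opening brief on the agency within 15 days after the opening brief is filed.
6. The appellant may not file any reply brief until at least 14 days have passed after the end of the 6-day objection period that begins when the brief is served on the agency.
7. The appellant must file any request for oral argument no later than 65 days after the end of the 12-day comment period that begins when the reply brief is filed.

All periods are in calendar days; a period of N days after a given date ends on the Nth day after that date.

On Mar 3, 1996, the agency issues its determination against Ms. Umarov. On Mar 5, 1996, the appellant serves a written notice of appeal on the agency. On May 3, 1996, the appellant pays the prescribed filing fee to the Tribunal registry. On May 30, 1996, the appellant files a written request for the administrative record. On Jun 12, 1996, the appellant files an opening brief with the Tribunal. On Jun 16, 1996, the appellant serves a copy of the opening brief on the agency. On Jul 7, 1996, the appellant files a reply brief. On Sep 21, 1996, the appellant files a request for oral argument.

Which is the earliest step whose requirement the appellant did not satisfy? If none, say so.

Step 1: 13 days after Mar 3, 1996 (when the determination is issued) is Mar 16, 1996; Mar 5, 1996 is within that limit.
Step 2: 60 days after Mar 5, 1996 (when the notice of appeal is served) is May 4, 1996; completed May 3, 1996, before the deadline.
Step 3: the earliest permitted date is 24 days after May 3, 1996 (when the filing fee is paid), i.e. May 27, 1996; May 30, 1996 is on or after that date.
Step 4: 15 days after May 30, 1996 (when the record is requested) is Jun 14, 1996; done Jun 12, 1996 — timely.
Step 5: 15 days after Jun 12, 1996 (when the opening brief is filed) is Jun 27, 1996; completed Jun 16, 1996, before the deadline.
Step 6: the earliest permitted date is 14 days after Jun 22, 1996 (end of the 6-day objection period, which began when the brief is served on the agency on Jun 16, 1996), i.e. Jul 6, 1996; Jul 7, 1996 is on or after that date.
Step 7: 65 days after Jul 19, 1996 (end of the 12-day comment period, which began when the reply brief is filed on Jul 7, 1996) is Sep 22, 1996; done Sep 21, 1996 — timely.

None — every step was satisfied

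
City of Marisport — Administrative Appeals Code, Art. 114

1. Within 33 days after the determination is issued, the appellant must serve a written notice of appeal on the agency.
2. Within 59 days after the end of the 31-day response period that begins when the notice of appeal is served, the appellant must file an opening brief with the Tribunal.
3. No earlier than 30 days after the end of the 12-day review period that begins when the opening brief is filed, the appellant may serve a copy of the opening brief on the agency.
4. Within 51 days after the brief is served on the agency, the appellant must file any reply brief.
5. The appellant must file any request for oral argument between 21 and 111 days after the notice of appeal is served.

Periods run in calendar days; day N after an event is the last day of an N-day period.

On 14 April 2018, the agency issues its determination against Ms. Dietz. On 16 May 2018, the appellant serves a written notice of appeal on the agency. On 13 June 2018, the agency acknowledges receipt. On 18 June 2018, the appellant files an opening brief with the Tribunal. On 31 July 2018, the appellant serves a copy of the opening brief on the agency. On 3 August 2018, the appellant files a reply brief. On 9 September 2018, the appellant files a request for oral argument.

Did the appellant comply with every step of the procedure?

No

(1) due by 14 April 2018 + 33 days = 17 May 2018; done 16 May 2018 — timely.
(2) due by 16 June 2018 + 59 days = 14 August 2018; completed 18 June 2018, before the deadline.
(3) permitted from 30 June 2018 + 30 days = 30 July 2018 onward; done 31 July 2018, after the minimum wait.
(4) due by 31 July 2018 + 51 days = 20 September 2018; 3 August 2018 is within that limit.
(5) the permitted window runs from 16 May 2018 + 21 = 6 June 2018 to 16 May 2018 + 111 = 4 September 2018; 9 September 2018 is 5 days past the end of the window.
The analysis stops there.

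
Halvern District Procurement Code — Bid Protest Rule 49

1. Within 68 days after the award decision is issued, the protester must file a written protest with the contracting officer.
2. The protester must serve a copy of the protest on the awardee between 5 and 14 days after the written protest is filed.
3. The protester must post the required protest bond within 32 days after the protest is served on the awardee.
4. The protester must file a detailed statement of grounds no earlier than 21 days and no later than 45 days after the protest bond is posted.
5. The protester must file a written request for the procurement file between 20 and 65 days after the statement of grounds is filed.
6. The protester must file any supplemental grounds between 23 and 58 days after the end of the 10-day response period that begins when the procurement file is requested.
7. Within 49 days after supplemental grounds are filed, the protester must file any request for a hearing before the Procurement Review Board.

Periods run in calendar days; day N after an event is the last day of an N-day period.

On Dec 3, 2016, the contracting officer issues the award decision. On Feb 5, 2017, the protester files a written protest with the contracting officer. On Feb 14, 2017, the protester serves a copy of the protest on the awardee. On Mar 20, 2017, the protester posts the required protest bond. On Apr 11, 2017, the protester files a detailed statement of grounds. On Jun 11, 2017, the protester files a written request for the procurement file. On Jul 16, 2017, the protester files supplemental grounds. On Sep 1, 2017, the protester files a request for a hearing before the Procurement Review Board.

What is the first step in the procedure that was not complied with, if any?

Step 1 — counting 68 days from Dec 3, 2016 (when the award decision is issued) gives a deadline of Feb 9, 2017; Feb 5, 2017 is within that limit.
Step 2 — 5 and 14 days from Feb 5, 2017 (when the written protest is filed) are Feb 10, 2017 and Feb 19, 2017 respectively; done Feb 14, 2017 — within the window.
Step 3 — counting 32 days from Feb 14, 2017 (when the protest is served on the awardee) gives a deadline of Mar 18, 2017; Mar 20, 2017 misses that deadline by 2 days.

Step 3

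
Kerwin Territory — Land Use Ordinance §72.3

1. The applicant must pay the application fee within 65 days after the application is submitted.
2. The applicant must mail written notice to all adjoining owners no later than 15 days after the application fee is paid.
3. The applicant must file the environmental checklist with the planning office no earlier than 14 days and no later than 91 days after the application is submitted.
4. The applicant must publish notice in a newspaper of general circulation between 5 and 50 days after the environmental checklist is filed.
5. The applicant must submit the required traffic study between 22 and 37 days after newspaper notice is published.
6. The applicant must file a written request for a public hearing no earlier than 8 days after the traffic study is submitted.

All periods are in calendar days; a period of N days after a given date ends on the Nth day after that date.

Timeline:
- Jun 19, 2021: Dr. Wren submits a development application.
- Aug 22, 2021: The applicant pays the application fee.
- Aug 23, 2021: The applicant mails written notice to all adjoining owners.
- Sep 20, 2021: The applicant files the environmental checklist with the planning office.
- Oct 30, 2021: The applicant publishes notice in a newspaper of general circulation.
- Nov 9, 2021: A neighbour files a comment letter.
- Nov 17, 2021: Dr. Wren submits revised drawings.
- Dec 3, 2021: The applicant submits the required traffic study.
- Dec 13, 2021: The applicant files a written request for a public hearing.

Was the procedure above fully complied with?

Step 1: 65 days after Jun 19, 2021 (when the application is submitted) is Aug 23, 2021; completed Aug 22, 2021, before the deadline.
Step 2: 15 days after Aug 22, 2021 (when the application fee is paid) is Sep 6, 2021; done Aug 23, 2021 — timely.
Step 3: the window is 14–91 days after Jun 19, 2021 (when the application is submitted), so Jul 3, 2021 through Sep 18, 2021; Sep 20, 2021 is 2 days past the end of the window.
No need to go further; step 3 was not satisfied.

No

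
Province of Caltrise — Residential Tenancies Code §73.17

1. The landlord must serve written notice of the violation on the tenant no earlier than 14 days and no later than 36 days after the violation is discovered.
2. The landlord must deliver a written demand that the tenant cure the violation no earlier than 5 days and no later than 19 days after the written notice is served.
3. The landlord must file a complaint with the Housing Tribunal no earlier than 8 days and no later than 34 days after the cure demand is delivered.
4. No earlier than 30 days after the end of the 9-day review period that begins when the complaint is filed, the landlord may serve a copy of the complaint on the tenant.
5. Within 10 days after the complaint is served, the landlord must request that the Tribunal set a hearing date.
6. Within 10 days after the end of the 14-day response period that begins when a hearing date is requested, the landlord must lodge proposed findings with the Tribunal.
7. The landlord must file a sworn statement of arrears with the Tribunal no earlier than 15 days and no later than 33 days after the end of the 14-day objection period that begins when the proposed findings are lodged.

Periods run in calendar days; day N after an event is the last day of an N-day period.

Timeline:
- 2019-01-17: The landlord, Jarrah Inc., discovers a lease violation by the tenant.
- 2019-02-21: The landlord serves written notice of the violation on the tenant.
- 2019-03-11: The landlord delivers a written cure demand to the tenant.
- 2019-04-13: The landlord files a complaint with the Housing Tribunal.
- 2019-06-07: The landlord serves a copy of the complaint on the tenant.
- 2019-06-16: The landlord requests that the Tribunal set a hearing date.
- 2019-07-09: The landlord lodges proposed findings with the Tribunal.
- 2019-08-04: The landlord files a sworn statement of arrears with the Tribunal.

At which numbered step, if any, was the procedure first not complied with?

Step 7

(1) the permitted window runs from 2019-01-17 + 14 = 2019-01-31 to 2019-01-17 + 36 = 2019-02-22; done 2019-02-21 — within the window.
(2) the permitted window runs from 2019-02-21 + 5 = 2019-02-26 to 2019-02-21 + 19 = 2019-03-12; 2019-03-11 falls inside that range.
(3) the permitted window runs from 2019-03-11 + 8 = 2019-03-19 to 2019-03-11 + 34 = 2019-04-14; done 2019-04-13, which is between those dates.
(4) permitted from 2019-04-22 + 30 days = 2019-05-22 onward; 2019-06-07 is on or after that date.
(5) due by 2019-06-07 + 10 days = 2019-06-17; completed 2019-06-16, before the deadline.
(6) due by 2019-06-30 + 10 days = 2019-07-10; done 2019-07-09 — timely.
(7) the permitted window runs from 2019-07-23 + 15 = 2019-08-07 to 2019-07-23 + 33 = 2019-08-25; done 2019-08-04 — 3 days before the window opened.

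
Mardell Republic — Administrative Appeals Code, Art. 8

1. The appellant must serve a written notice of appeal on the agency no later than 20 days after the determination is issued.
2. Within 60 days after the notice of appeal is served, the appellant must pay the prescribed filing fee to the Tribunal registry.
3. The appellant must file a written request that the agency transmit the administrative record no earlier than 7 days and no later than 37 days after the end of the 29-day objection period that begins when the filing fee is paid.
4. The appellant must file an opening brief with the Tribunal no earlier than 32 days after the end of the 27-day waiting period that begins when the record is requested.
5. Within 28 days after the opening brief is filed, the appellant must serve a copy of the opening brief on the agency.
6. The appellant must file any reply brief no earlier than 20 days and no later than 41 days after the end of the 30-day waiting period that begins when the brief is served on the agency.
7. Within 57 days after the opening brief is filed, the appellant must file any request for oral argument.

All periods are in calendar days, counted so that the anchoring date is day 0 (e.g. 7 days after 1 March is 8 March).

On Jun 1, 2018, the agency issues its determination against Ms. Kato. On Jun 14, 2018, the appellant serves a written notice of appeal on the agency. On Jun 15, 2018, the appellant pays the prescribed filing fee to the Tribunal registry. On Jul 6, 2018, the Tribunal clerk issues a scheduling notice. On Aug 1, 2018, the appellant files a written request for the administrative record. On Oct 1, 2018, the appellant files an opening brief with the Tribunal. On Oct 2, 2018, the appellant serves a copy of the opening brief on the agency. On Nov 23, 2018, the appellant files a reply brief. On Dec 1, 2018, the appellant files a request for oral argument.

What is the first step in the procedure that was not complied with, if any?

Step 1 — counting 20 days from Jun 1, 2018 (when the determination is issued) gives a deadline of Jun 21, 2018; completed Jun 14, 2018, before the deadline.
Step 2 — counting 60 days from Jun 14, 2018 (when the notice of appeal is served) gives a deadline of Aug 13, 2018; completed Jun 15, 2018, before the deadline.
Step 3 — 7 and 37 days from Jul 14, 2018 (end of the 29-day objection period, which began when the filing fee is paid on Jun 15, 2018) are Jul 21, 2018 and Aug 20, 2018 respectively; done Aug 1, 2018, which is between those dates.
Step 4 — must wait 32 days from Aug 28, 2018 (end of the 27-day waiting period, which began when the record is requested on Aug 1, 2018), so not before Sep 29, 2018; done Oct 1, 2018, after the minimum wait.
Step 5 — counting 28 days from Oct 1, 2018 (when the opening brief is filed) gives a deadline of Oct 29, 2018; Oct 2, 2018 is within that limit.
Step 6 — 20 and 41 days from Nov 1, 2018 (end of the 30-day waiting period, which began when the brief is served on the agency on Oct 2, 2018) are Nov 21, 2018 and Dec 12, 2018 respectively; Nov 23, 2018 falls inside that range.
Step 7 — counting 57 days from Oct 1, 2018 (when the opening brief is filed) gives a deadline of Nov 27, 2018; not done until Dec 1, 2018, 4 days after the deadline.
The procedure was therefore not followed at step 7.

Step 7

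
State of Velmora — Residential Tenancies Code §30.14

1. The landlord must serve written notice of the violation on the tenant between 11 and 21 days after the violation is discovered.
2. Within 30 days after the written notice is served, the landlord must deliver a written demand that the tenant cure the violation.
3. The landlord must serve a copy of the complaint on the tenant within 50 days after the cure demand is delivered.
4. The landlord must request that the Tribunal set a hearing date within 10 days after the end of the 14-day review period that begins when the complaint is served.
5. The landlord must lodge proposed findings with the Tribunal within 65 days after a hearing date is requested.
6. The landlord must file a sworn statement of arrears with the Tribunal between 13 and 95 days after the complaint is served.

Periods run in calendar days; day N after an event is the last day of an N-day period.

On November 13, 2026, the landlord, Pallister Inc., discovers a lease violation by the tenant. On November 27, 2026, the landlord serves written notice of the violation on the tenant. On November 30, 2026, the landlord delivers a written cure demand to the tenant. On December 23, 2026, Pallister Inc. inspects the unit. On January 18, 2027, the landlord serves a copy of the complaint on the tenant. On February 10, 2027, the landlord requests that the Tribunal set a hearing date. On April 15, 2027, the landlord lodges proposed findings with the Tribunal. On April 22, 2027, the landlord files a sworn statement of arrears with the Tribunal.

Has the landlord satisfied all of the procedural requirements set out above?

Step 1 — 11 and 21 days from November 13, 2026 (when the violation is discovered) are November 24, 2026 and December 4, 2026 respectively; November 27, 2026 falls inside that range.
Step 2 — counting 30 days from November 27, 2026 (when the written notice is served) gives a deadline of December 27, 2026; completed November 30, 2026, before the deadline.
Step 3 — counting 50 days from November 30, 2026 (when the cure demand is delivered) gives a deadline of January 19, 2027; done January 18, 2027 — timely.
Step 4 — counting 10 days from February 1, 2027 (end of the 14-day review period, which began when the complaint is served on January 18, 2027) gives a deadline of February 11, 2027; February 10, 2027 is within that limit.
Step 5 — counting 65 days from February 10, 2027 (when a hearing date is requested) gives a deadline of April 16, 2027; April 15, 2027 is within that limit.
Step 6 — 13 and 95 days from January 18, 2027 (when the complaint is served) are January 31, 2027 and April 23, 2027 respectively; April 22, 2027 falls inside that range.

Yes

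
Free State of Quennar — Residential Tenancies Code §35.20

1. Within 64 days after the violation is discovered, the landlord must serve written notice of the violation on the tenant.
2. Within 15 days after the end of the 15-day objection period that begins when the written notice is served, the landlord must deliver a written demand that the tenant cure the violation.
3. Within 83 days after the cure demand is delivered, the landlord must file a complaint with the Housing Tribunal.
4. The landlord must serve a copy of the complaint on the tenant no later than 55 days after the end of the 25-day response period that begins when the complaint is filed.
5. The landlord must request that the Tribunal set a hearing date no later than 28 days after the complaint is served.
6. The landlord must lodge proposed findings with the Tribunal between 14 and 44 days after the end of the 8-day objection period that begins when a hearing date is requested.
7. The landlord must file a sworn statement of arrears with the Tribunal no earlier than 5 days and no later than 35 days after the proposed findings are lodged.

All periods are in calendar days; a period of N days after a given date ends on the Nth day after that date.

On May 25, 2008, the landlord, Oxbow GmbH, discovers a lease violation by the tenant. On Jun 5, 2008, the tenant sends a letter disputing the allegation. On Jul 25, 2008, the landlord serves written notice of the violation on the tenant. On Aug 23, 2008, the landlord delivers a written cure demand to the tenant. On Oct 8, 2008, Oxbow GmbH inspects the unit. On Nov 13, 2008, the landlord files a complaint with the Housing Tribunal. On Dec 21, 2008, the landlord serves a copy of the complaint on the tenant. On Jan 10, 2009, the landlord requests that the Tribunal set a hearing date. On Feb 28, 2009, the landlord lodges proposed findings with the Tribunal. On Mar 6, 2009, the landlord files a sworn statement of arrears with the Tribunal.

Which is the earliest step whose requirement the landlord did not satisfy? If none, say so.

Step 1 — counting 64 days from May 25, 2008 (when the violation is discovered) gives a deadline of Jul 28, 2008; completed Jul 25, 2008, before the deadline.
Step 2 — counting 15 days from Aug 9, 2008 (end of the 15-day objection period, which began when the written notice is served on Jul 25, 2008) gives a deadline of Aug 24, 2008; done Aug 23, 2008 — timely.
Step 3 — counting 83 days from Aug 23, 2008 (when the cure demand is delivered) gives a deadline of Nov 14, 2008; Nov 13, 2008 is within that limit.
Step 4 — counting 55 days from Dec 8, 2008 (end of the 25-day response period, which began when the complaint is filed on Nov 13, 2008) gives a deadline of Feb 1, 2009; Dec 21, 2008 is within that limit.
Step 5 — counting 28 days from Dec 21, 2008 (when the complaint is served) gives a deadline of Jan 18, 2009; completed Jan 10, 2009, before the deadline.
Step 6 — 14 and 44 days from Jan 18, 2009 (end of the 8-day objection period, which began when a hearing date is requested on Jan 10, 2009) are Feb 1, 2009 and Mar 3, 2009 respectively; done Feb 28, 2009, which is between those dates.
Step 7 — 5 and 35 days from Feb 28, 2009 (when the proposed findings are lodged) are Mar 5, 2009 and Apr 4, 2009 respectively; done Mar 6, 2009 — within the window.

None — every step was satisfied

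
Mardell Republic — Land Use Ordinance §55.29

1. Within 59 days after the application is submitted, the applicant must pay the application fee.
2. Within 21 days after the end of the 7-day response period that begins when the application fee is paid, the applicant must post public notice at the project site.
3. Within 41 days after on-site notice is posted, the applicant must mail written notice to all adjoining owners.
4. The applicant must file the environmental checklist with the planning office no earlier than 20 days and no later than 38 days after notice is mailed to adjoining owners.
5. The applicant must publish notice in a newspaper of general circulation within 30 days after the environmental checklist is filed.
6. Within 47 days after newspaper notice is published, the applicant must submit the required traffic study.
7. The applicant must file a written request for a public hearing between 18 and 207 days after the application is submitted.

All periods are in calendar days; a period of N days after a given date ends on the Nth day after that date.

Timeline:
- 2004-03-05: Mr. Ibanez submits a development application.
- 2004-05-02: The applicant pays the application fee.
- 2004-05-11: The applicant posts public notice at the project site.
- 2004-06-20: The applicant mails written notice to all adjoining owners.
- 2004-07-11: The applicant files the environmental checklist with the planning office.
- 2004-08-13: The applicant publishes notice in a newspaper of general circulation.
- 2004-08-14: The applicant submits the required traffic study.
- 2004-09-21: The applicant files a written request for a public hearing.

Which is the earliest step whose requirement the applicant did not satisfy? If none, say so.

Step 1: 59 days after 2004-03-05 (when the application is submitted) is 2004-05-03; 2004-05-02 is within that limit.
Step 2: 21 days after 2004-05-09 (end of the 7-day response period, which began when the application fee is paid on 2004-05-02) is 2004-05-30; 2004-05-11 is within that limit.
Step 3: 41 days after 2004-05-11 (when on-site notice is posted) is 2004-06-21; done 2004-06-20 — timely.
Step 4: the window is 20–38 days after 2004-06-20 (when notice is mailed to adjoining owners), so 2004-07-10 through 2004-07-28; done 2004-07-11 — within the window.
Step 5: 30 days after 2004-07-11 (when the environmental checklist is filed) is 2004-08-10; 2004-08-13 misses that deadline by 3 days.
Later steps need not be reached.

Step 5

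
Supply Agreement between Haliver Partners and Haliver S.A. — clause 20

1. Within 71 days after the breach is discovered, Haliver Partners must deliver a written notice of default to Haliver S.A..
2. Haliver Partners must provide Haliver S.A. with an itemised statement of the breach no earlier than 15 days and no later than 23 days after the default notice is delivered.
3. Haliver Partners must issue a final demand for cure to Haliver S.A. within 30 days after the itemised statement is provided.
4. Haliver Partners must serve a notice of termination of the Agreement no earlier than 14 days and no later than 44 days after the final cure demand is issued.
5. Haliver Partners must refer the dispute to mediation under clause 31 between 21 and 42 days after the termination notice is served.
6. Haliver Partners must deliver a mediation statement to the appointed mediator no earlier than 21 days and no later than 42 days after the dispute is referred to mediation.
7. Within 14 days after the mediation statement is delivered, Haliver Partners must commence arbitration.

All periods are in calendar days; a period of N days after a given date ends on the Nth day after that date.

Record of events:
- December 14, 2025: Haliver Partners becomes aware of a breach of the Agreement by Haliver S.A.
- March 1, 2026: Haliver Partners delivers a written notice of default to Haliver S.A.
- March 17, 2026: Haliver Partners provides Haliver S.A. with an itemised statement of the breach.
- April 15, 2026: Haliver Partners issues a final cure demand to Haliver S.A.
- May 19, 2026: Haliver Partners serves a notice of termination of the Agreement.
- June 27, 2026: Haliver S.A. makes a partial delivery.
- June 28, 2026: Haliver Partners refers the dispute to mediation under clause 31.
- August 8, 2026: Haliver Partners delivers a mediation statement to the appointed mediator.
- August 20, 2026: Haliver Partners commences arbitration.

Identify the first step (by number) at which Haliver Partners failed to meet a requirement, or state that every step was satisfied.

Step 1 — counting 71 days from December 14, 2025 (when the breach is discovered) gives a deadline of February 23, 2026; March 1, 2026 misses that deadline by 6 days.

Step 1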